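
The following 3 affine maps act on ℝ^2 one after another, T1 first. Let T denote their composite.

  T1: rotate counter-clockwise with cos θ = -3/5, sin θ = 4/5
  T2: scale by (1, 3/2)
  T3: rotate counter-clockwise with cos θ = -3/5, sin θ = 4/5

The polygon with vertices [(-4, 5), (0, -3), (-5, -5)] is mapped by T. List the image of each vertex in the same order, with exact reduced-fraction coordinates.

T1 rotate counter-clockwise with cos θ = -3/5, sin θ = 4/5: (-4, 5) → (-8/5, -31/5); (0, -3) → (12/5, 9/5); (-5, -5) → (7, -1)
T2 scale by (1, 3/2): (-8/5, -31/5) → (-8/5, -93/10); (12/5, 9/5) → (12/5, 27/10); (7, -1) → (7, -3/2)
T3 rotate counter-clockwise with cos θ = -3/5, sin θ = 4/5: (-8/5, -93/10) → (42/5, 43/10); (12/5, 27/10) → (-18/5, 3/10); (7, -3/2) → (-3, 13/2)

image vertices: (42/5, 43/10), (-18/5, 3/10), (-3, 13/2)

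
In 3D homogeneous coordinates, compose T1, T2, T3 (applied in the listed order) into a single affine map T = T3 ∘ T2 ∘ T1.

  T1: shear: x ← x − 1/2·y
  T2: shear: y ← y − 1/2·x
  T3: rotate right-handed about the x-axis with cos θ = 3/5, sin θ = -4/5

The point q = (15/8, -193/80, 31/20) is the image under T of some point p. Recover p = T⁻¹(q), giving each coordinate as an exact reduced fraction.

p = (1, -7/4, -1)

T1 = [1 -1/2 0 0; 0 1 0 0; 0 0 1 0; 0 0 0 1]
T2·T1 = [1 -1/2 0 0; -1/2 5/4 0 0; 0 0 1 0; 0 0 0 1]
T3·…·T1 = [1 -1/2 0 0; -3/10 3/4 4/5 0; 2/5 -1 3/5 0; 0 0 0 1]
det M = 1; M⁻¹ = [5/4 3/10 -2/5 0; 1/2 3/5 -4/5 0; 0 4/5 3/5 0; 0 0 0 1]
M⁻¹ · (15/8, -193/80, 31/20)ᵀ = (1, -7/4, -1)ᵀ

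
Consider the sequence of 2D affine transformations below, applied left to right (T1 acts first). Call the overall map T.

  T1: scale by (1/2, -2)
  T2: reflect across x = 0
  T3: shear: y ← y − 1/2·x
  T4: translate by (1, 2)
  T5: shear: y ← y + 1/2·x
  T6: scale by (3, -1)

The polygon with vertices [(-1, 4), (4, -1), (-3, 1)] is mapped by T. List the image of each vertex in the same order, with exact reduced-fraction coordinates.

image vertices: (9/2, 11/2), (-3, -9/2), (15/2, -1/2)

T1 scale by (1/2, -2): (-1, 4) → (-1/2, -8); (4, -1) → (2, 2); (-3, 1) → (-3/2, -2)
T2 reflect across x = 0: (-1/2, -8) → (1/2, -8); (2, 2) → (-2, 2); (-3/2, -2) → (3/2, -2)
T3 shear: y ← y − 1/2·x: (1/2, -8) → (1/2, -33/4); (-2, 2) → (-2, 3); (3/2, -2) → (3/2, -11/4)
T4 translate by (1, 2): (1/2, -33/4) → (3/2, -25/4); (-2, 3) → (-1, 5); (3/2, -11/4) → (5/2, -3/4)
T5 shear: y ← y + 1/2·x: (3/2, -25/4) → (3/2, -11/2); (-1, 5) → (-1, 9/2); (5/2, -3/4) → (5/2, 1/2)
T6 scale by (3, -1): (3/2, -11/2) → (9/2, 11/2); (-1, 9/2) → (-3, -9/2); (5/2, 1/2) → (15/2, -1/2)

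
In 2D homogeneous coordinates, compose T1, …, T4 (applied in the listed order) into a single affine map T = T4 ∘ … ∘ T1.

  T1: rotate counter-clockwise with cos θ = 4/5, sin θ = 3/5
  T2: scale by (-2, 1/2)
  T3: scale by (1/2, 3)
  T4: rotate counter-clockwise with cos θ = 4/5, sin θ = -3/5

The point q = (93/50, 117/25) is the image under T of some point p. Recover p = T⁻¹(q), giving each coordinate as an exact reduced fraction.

p = (3, 9/5)

T1 = [4/5 -3/5 0; 3/5 4/5 0; 0 0 1]
T2·T1 = [-8/5 6/5 0; 3/10 2/5 0; 0 0 1]
T3·…·T1 = [-4/5 3/5 0; 9/10 6/5 0; 0 0 1]
T4·…·T1 = [-1/10 6/5 0; 6/5 3/5 0; 0 0 1]
det M = -3/2; M⁻¹ = [-2/5 4/5 0; 4/5 1/15 0; 0 0 1]
M⁻¹ · (93/50, 117/25)ᵀ = (3, 9/5)ᵀ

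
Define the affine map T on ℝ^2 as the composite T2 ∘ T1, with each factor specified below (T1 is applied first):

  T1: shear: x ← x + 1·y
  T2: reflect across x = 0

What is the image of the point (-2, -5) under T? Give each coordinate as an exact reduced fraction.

T1 shear: x ← x + 1·y: (-2, -5) → (-7, -5)
T2 reflect across x = 0: (-7, -5) → (7, -5)

T(p) = (7, -5)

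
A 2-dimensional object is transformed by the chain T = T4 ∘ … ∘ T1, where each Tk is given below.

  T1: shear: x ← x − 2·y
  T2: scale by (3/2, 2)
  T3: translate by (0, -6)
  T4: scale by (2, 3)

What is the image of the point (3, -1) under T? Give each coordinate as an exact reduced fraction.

T1 shear: x ← x − 2·y: (3, -1) → (5, -1)
T2 scale by (3/2, 2): (5, -1) → (15/2, -2)
T3 translate by (0, -6): (15/2, -2) → (15/2, -8)
T4 scale by (2, 3): (15/2, -8) → (15, -24)

T(p) = (15, -24)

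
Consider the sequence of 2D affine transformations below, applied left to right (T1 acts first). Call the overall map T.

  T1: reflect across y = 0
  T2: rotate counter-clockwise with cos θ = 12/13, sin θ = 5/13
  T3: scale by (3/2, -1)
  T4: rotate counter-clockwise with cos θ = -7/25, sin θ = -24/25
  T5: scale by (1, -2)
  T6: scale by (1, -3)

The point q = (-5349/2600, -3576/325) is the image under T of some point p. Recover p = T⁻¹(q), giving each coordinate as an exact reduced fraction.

T1 = [1 0 0; 0 -1 0; 0 0 1]
T2·T1 = [12/13 5/13 0; 5/13 -12/13 0; 0 0 1]
T3·…·T1 = [18/13 15/26 0; -5/13 12/13 0; 0 0 1]
T4·…·T1 = [-246/325 471/650 0; -397/325 -264/325 0; 0 0 1]
T5·…·T1 = [-246/325 471/650 0; 794/325 528/325 0; 0 0 1]
T6·…·T1 = [-246/325 471/650 0; -2382/325 -1584/325 0; 0 0 1]
det M = 9; M⁻¹ = [-176/325 -157/1950 0; 794/975 -82/975 0; 0 0 1]
M⁻¹ · (-5349/2600, -3576/325)ᵀ = (2, -3/4)ᵀ

p = (2, -3/4)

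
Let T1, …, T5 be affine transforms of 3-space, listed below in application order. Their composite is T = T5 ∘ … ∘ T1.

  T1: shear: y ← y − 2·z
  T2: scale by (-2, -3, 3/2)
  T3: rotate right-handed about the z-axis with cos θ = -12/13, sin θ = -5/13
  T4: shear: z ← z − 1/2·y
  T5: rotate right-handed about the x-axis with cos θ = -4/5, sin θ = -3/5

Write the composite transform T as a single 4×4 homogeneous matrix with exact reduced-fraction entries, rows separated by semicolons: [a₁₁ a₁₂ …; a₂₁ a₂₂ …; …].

T1 = [1 0 0 0; 0 1 -2 0; 0 0 1 0; 0 0 0 1]
T2·T1 = [-2 0 0 0; 0 -3 6 0; 0 0 3/2 0; 0 0 0 1]
T3·…·T1 = [24/13 -15/13 30/13 0; 10/13 36/13 -72/13 0; 0 0 3/2 0; 0 0 0 1]
T4·…·T1 = [24/13 -15/13 30/13 0; 10/13 36/13 -72/13 0; -5/13 -18/13 111/26 0; 0 0 0 1]
T5·…·T1 = [24/13 -15/13 30/13 0; -11/13 -198/65 909/130 0; -2/13 -36/65 -6/65 0; 0 0 0 1]

T = [24/13 -15/13 30/13 0; -11/13 -198/65 909/130 0; -2/13 -36/65 -6/65 0; 0 0 0 1]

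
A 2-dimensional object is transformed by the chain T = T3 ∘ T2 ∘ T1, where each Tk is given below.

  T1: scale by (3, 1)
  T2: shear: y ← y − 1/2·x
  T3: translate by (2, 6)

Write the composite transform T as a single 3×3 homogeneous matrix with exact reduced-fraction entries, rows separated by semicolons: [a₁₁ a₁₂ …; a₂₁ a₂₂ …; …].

T1 = [3 0 0; 0 1 0; 0 0 1]
T2·T1 = [3 0 0; -3/2 1 0; 0 0 1]
T3·…·T1 = [3 0 2; -3/2 1 6; 0 0 1]

T = [3 0 2; -3/2 1 6; 0 0 1]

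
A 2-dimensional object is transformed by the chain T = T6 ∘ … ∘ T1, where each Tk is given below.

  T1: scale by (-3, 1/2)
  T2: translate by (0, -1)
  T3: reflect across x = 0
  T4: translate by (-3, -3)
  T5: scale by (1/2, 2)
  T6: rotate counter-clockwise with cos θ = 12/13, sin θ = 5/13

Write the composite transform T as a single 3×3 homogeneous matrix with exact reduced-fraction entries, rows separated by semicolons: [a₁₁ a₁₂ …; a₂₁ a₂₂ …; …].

T1 = [-3 0 0; 0 1/2 0; 0 0 1]
T2·T1 = [-3 0 0; 0 1/2 -1; 0 0 1]
T3·…·T1 = [3 0 0; 0 1/2 -1; 0 0 1]
T4·…·T1 = [3 0 -3; 0 1/2 -4; 0 0 1]
T5·…·T1 = [3/2 0 -3/2; 0 1 -8; 0 0 1]
T6·…·T1 = [18/13 -5/13 22/13; 15/26 12/13 -207/26; 0 0 1]

T = [18/13 -5/13 22/13; 15/26 12/13 -207/26; 0 0 1]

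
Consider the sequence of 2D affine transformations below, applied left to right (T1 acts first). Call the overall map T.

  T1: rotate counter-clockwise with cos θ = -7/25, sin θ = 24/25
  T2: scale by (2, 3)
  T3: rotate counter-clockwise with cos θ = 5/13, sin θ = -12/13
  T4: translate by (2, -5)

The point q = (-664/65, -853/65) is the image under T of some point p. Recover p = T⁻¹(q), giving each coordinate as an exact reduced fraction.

p = (-5, 0)

T1 = [-7/25 -24/25 0; 24/25 -7/25 0; 0 0 1]
T2·T1 = [-14/25 -48/25 0; 72/25 -21/25 0; 0 0 1]
T3·…·T1 = [794/325 -492/325 0; 528/325 471/325 0; 0 0 1]
T4·…·T1 = [794/325 -492/325 2; 528/325 471/325 -5; 0 0 1]
det M = 6; M⁻¹ = [157/650 82/325 253/325; -88/325 397/975 2513/975; 0 0 1]
M⁻¹ · (-664/65, -853/65)ᵀ = (-5, 0)ᵀ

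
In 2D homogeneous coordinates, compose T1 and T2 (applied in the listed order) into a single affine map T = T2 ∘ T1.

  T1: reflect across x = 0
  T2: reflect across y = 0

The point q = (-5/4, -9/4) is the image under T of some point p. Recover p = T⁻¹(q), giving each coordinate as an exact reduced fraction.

p = (5/4, 9/4)

T1 = [-1 0 0; 0 1 0; 0 0 1]
T2·T1 = [-1 0 0; 0 -1 0; 0 0 1]
det M = 1; M⁻¹ = [-1 0 0; 0 -1 0; 0 0 1]
M⁻¹ · (-5/4, -9/4)ᵀ = (5/4, 9/4)ᵀ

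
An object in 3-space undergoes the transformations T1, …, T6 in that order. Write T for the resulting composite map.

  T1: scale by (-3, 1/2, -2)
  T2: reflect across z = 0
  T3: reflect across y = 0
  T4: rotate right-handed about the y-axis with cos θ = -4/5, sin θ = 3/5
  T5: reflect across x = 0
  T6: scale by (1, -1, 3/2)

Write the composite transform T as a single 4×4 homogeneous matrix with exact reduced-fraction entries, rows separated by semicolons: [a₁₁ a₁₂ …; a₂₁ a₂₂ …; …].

T1 = [-3 0 0 0; 0 1/2 0 0; 0 0 -2 0; 0 0 0 1]
T2·T1 = [-3 0 0 0; 0 1/2 0 0; 0 0 2 0; 0 0 0 1]
T3·…·T1 = [-3 0 0 0; 0 -1/2 0 0; 0 0 2 0; 0 0 0 1]
T4·…·T1 = [12/5 0 6/5 0; 0 -1/2 0 0; 9/5 0 -8/5 0; 0 0 0 1]
T5·…·T1 = [-12/5 0 -6/5 0; 0 -1/2 0 0; 9/5 0 -8/5 0; 0 0 0 1]
T6·…·T1 = [-12/5 0 -6/5 0; 0 1/2 0 0; 27/10 0 -12/5 0; 0 0 0 1]

T = [-12/5 0 -6/5 0; 0 1/2 0 0; 27/10 0 -12/5 0; 0 0 0 1]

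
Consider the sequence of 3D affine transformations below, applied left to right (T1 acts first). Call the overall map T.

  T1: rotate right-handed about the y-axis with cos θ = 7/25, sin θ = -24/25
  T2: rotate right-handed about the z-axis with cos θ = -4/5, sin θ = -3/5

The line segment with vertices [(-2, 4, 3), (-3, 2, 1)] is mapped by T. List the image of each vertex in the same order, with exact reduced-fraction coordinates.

T1 rotate right-handed about the y-axis with cos θ = 7/25, sin θ = -24/25: (-2, 4, 3) → (-86/25, 4, -27/25); (-3, 2, 1) → (-9/5, 2, -13/5)
T2 rotate right-handed about the z-axis with cos θ = -4/5, sin θ = -3/5: (-86/25, 4, -27/25) → (644/125, -142/125, -27/25); (-9/5, 2, -13/5) → (66/25, -13/25, -13/5)

image vertices: (644/125, -142/125, -27/25), (66/25, -13/25, -13/5)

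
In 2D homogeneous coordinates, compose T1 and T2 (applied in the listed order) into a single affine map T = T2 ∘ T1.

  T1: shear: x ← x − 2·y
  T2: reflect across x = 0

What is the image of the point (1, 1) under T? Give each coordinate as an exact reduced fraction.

T1 shear: x ← x − 2·y: (1, 1) → (-1, 1)
T2 reflect across x = 0: (-1, 1) → (1, 1)

T(p) = (1, 1)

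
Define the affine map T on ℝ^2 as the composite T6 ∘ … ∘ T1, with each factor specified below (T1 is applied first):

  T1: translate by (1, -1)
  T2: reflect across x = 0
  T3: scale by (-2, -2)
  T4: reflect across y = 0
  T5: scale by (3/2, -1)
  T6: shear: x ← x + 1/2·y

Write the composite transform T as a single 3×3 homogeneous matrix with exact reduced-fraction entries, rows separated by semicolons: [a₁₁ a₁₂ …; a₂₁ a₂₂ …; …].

T = [3 -1 4; 0 -2 2; 0 0 1]

T1 = [1 0 1; 0 1 -1; 0 0 1]
T2·T1 = [-1 0 -1; 0 1 -1; 0 0 1]
T3·…·T1 = [2 0 2; 0 -2 2; 0 0 1]
T4·…·T1 = [2 0 2; 0 2 -2; 0 0 1]
T5·…·T1 = [3 0 3; 0 -2 2; 0 0 1]
T6·…·T1 = [3 -1 4; 0 -2 2; 0 0 1]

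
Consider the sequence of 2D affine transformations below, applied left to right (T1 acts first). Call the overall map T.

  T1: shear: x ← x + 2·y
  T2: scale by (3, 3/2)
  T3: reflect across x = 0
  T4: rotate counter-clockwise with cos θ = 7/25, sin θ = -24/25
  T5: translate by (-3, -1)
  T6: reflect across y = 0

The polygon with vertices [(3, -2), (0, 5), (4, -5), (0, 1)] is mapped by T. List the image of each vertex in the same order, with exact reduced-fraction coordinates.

T1 shear: x ← x + 2·y: (3, -2) → (-1, -2); (0, 5) → (10, 5); (4, -5) → (-6, -5); (0, 1) → (2, 1)
T2 scale by (3, 3/2): (-1, -2) → (-3, -3); (10, 5) → (30, 15/2); (-6, -5) → (-18, -15/2); (2, 1) → (6, 3/2)
T3 reflect across x = 0: (-3, -3) → (3, -3); (30, 15/2) → (-30, 15/2); (-18, -15/2) → (18, -15/2); (6, 3/2) → (-6, 3/2)
T4 rotate counter-clockwise with cos θ = 7/25, sin θ = -24/25: (3, -3) → (-51/25, -93/25); (-30, 15/2) → (-6/5, 309/10); (18, -15/2) → (-54/25, -969/50); (-6, 3/2) → (-6/25, 309/50)
T5 translate by (-3, -1): (-51/25, -93/25) → (-126/25, -118/25); (-6/5, 309/10) → (-21/5, 299/10); (-54/25, -969/50) → (-129/25, -1019/50); (-6/25, 309/50) → (-81/25, 259/50)
T6 reflect across y = 0: (-126/25, -118/25) → (-126/25, 118/25); (-21/5, 299/10) → (-21/5, -299/10); (-129/25, -1019/50) → (-129/25, 1019/50); (-81/25, 259/50) → (-81/25, -259/50)

image vertices: (-126/25, 118/25), (-21/5, -299/10), (-129/25, 1019/50), (-81/25, -259/50)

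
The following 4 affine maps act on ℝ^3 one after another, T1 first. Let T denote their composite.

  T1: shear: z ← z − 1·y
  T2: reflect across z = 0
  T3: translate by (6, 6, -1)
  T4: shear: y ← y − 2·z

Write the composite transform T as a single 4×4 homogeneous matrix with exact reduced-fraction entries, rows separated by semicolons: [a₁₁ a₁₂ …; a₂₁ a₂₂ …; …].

T = [1 0 0 6; 0 -1 2 8; 0 1 -1 -1; 0 0 0 1]

T1 = [1 0 0 0; 0 1 0 0; 0 -1 1 0; 0 0 0 1]
T2·T1 = [1 0 0 0; 0 1 0 0; 0 1 -1 0; 0 0 0 1]
T3·…·T1 = [1 0 0 6; 0 1 0 6; 0 1 -1 -1; 0 0 0 1]
T4·…·T1 = [1 0 0 6; 0 -1 2 8; 0 1 -1 -1; 0 0 0 1]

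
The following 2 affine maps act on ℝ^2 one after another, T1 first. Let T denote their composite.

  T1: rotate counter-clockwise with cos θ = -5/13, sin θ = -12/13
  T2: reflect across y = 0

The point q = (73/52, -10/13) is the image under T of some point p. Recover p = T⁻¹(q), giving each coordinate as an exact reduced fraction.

T1 = [-5/13 12/13 0; -12/13 -5/13 0; 0 0 1]
T2·T1 = [-5/13 12/13 0; 12/13 5/13 0; 0 0 1]
det M = -1; M⁻¹ = [-5/13 12/13 0; 12/13 5/13 0; 0 0 1]
M⁻¹ · (73/52, -10/13)ᵀ = (-5/4, 1)ᵀ

p = (-5/4, 1)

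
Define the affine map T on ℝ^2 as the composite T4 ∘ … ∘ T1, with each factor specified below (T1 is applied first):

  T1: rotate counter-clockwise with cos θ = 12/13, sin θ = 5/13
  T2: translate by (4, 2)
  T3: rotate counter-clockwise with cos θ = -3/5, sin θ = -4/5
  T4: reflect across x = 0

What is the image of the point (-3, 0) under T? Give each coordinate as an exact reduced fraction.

T(p) = (4/65, -97/65)

T1 rotate counter-clockwise with cos θ = 12/13, sin θ = 5/13: (-3, 0) → (-36/13, -15/13)
T2 translate by (4, 2): (-36/13, -15/13) → (16/13, 11/13)
T3 rotate counter-clockwise with cos θ = -3/5, sin θ = -4/5: (16/13, 11/13) → (-4/65, -97/65)
T4 reflect across x = 0: (-4/65, -97/65) → (4/65, -97/65)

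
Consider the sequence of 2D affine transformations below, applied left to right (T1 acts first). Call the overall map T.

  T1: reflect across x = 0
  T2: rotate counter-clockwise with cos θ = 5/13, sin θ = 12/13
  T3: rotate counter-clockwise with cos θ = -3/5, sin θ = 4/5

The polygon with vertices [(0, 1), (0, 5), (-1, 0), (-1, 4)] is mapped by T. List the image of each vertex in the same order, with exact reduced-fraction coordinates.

image vertices: (16/65, -63/65), (16/13, -63/13), (-63/65, -16/65), (1/65, -268/65)

T1 reflect across x = 0: (0, 1) → (0, 1); (0, 5) → (0, 5); (-1, 0) → (1, 0); (-1, 4) → (1, 4)
T2 rotate counter-clockwise with cos θ = 5/13, sin θ = 12/13: (0, 1) → (-12/13, 5/13); (0, 5) → (-60/13, 25/13); (1, 0) → (5/13, 12/13); (1, 4) → (-43/13, 32/13)
T3 rotate counter-clockwise with cos θ = -3/5, sin θ = 4/5: (-12/13, 5/13) → (16/65, -63/65); (-60/13, 25/13) → (16/13, -63/13); (5/13, 12/13) → (-63/65, -16/65); (-43/13, 32/13) → (1/65, -268/65)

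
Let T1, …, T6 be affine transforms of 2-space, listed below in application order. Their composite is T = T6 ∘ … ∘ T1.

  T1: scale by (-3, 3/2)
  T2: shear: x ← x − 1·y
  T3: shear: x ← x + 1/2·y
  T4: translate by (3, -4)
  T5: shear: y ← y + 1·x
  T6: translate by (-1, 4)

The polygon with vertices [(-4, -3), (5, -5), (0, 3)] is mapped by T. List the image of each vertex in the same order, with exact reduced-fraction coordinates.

T1 scale by (-3, 3/2): (-4, -3) → (12, -9/2); (5, -5) → (-15, -15/2); (0, 3) → (0, 9/2)
T2 shear: x ← x − 1·y: (12, -9/2) → (33/2, -9/2); (-15, -15/2) → (-15/2, -15/2); (0, 9/2) → (-9/2, 9/2)
T3 shear: x ← x + 1/2·y: (33/2, -9/2) → (57/4, -9/2); (-15/2, -15/2) → (-45/4, -15/2); (-9/2, 9/2) → (-9/4, 9/2)
T4 translate by (3, -4): (57/4, -9/2) → (69/4, -17/2); (-45/4, -15/2) → (-33/4, -23/2); (-9/4, 9/2) → (3/4, 1/2)
T5 shear: y ← y + 1·x: (69/4, -17/2) → (69/4, 35/4); (-33/4, -23/2) → (-33/4, -79/4); (3/4, 1/2) → (3/4, 5/4)
T6 translate by (-1, 4): (69/4, 35/4) → (65/4, 51/4); (-33/4, -79/4) → (-37/4, -63/4); (3/4, 5/4) → (-1/4, 21/4)

image vertices: (65/4, 51/4), (-37/4, -63/4), (-1/4, 21/4)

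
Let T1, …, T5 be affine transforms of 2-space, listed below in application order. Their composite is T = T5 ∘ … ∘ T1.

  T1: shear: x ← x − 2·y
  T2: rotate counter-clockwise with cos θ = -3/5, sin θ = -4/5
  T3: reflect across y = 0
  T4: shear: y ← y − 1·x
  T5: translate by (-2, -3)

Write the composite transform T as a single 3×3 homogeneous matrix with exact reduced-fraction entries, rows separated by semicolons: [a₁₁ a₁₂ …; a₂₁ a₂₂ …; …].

T = [-3/5 2 -2; 7/5 -3 -3; 0 0 1]

T1 = [1 -2 0; 0 1 0; 0 0 1]
T2·T1 = [-3/5 2 0; -4/5 1 0; 0 0 1]
T3·…·T1 = [-3/5 2 0; 4/5 -1 0; 0 0 1]
T4·…·T1 = [-3/5 2 0; 7/5 -3 0; 0 0 1]
T5·…·T1 = [-3/5 2 -2; 7/5 -3 -3; 0 0 1]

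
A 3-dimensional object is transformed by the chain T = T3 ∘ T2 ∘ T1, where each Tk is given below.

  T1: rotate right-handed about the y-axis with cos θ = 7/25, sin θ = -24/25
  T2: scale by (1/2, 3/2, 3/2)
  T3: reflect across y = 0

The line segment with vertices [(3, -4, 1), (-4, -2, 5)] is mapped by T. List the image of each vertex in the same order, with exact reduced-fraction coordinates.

image vertices: (-3/50, 6, 237/50), (-74/25, 3, -183/50)

T1 rotate right-handed about the y-axis with cos θ = 7/25, sin θ = -24/25: (3, -4, 1) → (-3/25, -4, 79/25); (-4, -2, 5) → (-148/25, -2, -61/25)
T2 scale by (1/2, 3/2, 3/2): (-3/25, -4, 79/25) → (-3/50, -6, 237/50); (-148/25, -2, -61/25) → (-74/25, -3, -183/50)
T3 reflect across y = 0: (-3/50, -6, 237/50) → (-3/50, 6, 237/50); (-74/25, -3, -183/50) → (-74/25, 3, -183/50)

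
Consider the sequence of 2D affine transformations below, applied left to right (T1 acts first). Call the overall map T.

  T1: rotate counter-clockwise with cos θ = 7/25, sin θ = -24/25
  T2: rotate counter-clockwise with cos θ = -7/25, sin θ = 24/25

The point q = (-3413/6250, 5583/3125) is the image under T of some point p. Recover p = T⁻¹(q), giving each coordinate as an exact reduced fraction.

T1 = [7/25 24/25 0; -24/25 7/25 0; 0 0 1]
T2·T1 = [527/625 -336/625 0; 336/625 527/625 0; 0 0 1]
det M = 1; M⁻¹ = [527/625 336/625 0; -336/625 527/625 0; 0 0 1]
M⁻¹ · (-3413/6250, 5583/3125)ᵀ = (1/2, 9/5)ᵀ

p = (1/2, 9/5)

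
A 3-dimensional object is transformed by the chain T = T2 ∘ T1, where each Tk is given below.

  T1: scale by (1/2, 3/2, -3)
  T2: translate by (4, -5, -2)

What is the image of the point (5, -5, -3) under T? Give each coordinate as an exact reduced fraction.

T1 scale by (1/2, 3/2, -3): (5, -5, -3) → (5/2, -15/2, 9)
T2 translate by (4, -5, -2): (5/2, -15/2, 9) → (13/2, -25/2, 7)

T(p) = (13/2, -25/2, 7)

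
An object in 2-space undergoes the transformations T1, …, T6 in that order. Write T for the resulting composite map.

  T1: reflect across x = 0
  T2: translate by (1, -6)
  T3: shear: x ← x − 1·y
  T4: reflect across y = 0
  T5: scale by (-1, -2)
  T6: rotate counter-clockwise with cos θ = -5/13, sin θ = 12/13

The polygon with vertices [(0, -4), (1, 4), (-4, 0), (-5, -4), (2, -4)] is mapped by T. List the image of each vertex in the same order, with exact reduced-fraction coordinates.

T1 reflect across x = 0: (0, -4) → (0, -4); (1, 4) → (-1, 4); (-4, 0) → (4, 0); (-5, -4) → (5, -4); (2, -4) → (-2, -4)
T2 translate by (1, -6): (0, -4) → (1, -10); (-1, 4) → (0, -2); (4, 0) → (5, -6); (5, -4) → (6, -10); (-2, -4) → (-1, -10)
T3 shear: x ← x − 1·y: (1, -10) → (11, -10); (0, -2) → (2, -2); (5, -6) → (11, -6); (6, -10) → (16, -10); (-1, -10) → (9, -10)
T4 reflect across y = 0: (11, -10) → (11, 10); (2, -2) → (2, 2); (11, -6) → (11, 6); (16, -10) → (16, 10); (9, -10) → (9, 10)
T5 scale by (-1, -2): (11, 10) → (-11, -20); (2, 2) → (-2, -4); (11, 6) → (-11, -12); (16, 10) → (-16, -20); (9, 10) → (-9, -20)
T6 rotate counter-clockwise with cos θ = -5/13, sin θ = 12/13: (-11, -20) → (295/13, -32/13); (-2, -4) → (58/13, -4/13); (-11, -12) → (199/13, -72/13); (-16, -20) → (320/13, -92/13); (-9, -20) → (285/13, -8/13)

image vertices: (295/13, -32/13), (58/13, -4/13), (199/13, -72/13), (320/13, -92/13), (285/13, -8/13)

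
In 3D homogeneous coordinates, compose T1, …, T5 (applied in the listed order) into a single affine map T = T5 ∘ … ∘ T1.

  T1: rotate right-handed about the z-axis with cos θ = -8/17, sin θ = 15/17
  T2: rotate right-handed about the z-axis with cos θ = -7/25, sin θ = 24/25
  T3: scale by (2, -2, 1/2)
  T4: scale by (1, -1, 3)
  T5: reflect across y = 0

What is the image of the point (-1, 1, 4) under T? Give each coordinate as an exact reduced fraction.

T(p) = (1202/425, 14/425, 6)

T1 rotate right-handed about the z-axis with cos θ = -8/17, sin θ = 15/17: (-1, 1, 4) → (-7/17, -23/17, 4)
T2 rotate right-handed about the z-axis with cos θ = -7/25, sin θ = 24/25: (-7/17, -23/17, 4) → (601/425, -7/425, 4)
T3 scale by (2, -2, 1/2): (601/425, -7/425, 4) → (1202/425, 14/425, 2)
T4 scale by (1, -1, 3): (1202/425, 14/425, 2) → (1202/425, -14/425, 6)
T5 reflect across y = 0: (1202/425, -14/425, 6) → (1202/425, 14/425, 6)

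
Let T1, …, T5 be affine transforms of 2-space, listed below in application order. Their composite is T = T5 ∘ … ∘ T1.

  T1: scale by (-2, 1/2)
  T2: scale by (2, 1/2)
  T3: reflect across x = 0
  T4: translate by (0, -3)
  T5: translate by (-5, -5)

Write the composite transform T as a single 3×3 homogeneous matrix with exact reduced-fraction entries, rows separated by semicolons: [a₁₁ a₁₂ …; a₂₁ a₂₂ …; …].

T = [4 0 -5; 0 1/4 -8; 0 0 1]

T1 = [-2 0 0; 0 1/2 0; 0 0 1]
T2·T1 = [-4 0 0; 0 1/4 0; 0 0 1]
T3·…·T1 = [4 0 0; 0 1/4 0; 0 0 1]
T4·…·T1 = [4 0 0; 0 1/4 -3; 0 0 1]
T5·…·T1 = [4 0 -5; 0 1/4 -8; 0 0 1]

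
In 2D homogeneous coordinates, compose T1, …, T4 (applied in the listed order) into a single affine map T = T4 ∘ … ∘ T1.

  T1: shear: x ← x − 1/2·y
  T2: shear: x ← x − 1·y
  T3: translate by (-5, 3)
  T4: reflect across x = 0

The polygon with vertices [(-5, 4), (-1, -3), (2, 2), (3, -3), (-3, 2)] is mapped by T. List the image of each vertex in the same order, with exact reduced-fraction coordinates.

image vertices: (16, 7), (3/2, 0), (6, 5), (-5/2, 0), (11, 5)

T1 shear: x ← x − 1/2·y: (-5, 4) → (-7, 4); (-1, -3) → (1/2, -3); (2, 2) → (1, 2); (3, -3) → (9/2, -3); (-3, 2) → (-4, 2)
T2 shear: x ← x − 1·y: (-7, 4) → (-11, 4); (1/2, -3) → (7/2, -3); (1, 2) → (-1, 2); (9/2, -3) → (15/2, -3); (-4, 2) → (-6, 2)
T3 translate by (-5, 3): (-11, 4) → (-16, 7); (7/2, -3) → (-3/2, 0); (-1, 2) → (-6, 5); (15/2, -3) → (5/2, 0); (-6, 2) → (-11, 5)
T4 reflect across x = 0: (-16, 7) → (16, 7); (-3/2, 0) → (3/2, 0); (-6, 5) → (6, 5); (5/2, 0) → (-5/2, 0); (-11, 5) → (11, 5)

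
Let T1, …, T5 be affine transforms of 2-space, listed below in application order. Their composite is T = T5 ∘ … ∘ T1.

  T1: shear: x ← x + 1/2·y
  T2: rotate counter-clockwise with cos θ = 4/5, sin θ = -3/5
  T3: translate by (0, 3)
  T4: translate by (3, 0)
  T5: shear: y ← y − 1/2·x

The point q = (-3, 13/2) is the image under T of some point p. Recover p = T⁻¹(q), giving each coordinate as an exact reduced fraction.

p = (-5, -2)

T1 = [1 1/2 0; 0 1 0; 0 0 1]
T2·T1 = [4/5 1 0; -3/5 1/2 0; 0 0 1]
T3·…·T1 = [4/5 1 0; -3/5 1/2 3; 0 0 1]
T4·…·T1 = [4/5 1 3; -3/5 1/2 3; 0 0 1]
T5·…·T1 = [4/5 1 3; -1 0 3/2; 0 0 1]
det M = 1; M⁻¹ = [0 -1 3/2; 1 4/5 -21/5; 0 0 1]
M⁻¹ · (-3, 13/2)ᵀ = (-5, -2)ᵀ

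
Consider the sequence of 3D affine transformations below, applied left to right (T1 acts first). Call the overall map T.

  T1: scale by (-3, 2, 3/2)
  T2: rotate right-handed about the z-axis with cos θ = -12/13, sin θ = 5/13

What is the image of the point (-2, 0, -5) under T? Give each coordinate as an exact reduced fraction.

T1 scale by (-3, 2, 3/2): (-2, 0, -5) → (6, 0, -15/2)
T2 rotate right-handed about the z-axis with cos θ = -12/13, sin θ = 5/13: (6, 0, -15/2) → (-72/13, 30/13, -15/2)

T(p) = (-72/13, 30/13, -15/2)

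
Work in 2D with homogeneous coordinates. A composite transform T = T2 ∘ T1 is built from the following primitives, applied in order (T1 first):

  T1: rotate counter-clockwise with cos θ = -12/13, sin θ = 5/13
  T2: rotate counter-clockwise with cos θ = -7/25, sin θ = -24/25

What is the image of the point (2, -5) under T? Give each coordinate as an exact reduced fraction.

T1 rotate counter-clockwise with cos θ = -12/13, sin θ = 5/13: (2, -5) → (1/13, 70/13)
T2 rotate counter-clockwise with cos θ = -7/25, sin θ = -24/25: (1/13, 70/13) → (1673/325, -514/325)

T(p) = (1673/325, -514/325)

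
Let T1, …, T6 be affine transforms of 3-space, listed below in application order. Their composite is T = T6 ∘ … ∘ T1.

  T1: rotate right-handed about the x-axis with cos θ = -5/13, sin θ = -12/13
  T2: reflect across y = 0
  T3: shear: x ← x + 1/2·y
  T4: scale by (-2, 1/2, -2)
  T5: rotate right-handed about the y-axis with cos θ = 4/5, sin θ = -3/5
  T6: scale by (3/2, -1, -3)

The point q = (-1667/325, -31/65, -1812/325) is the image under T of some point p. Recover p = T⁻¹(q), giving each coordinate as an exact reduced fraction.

T1 = [1 0 0 0; 0 -5/13 12/13 0; 0 -12/13 -5/13 0; 0 0 0 1]
T2·T1 = [1 0 0 0; 0 5/13 -12/13 0; 0 -12/13 -5/13 0; 0 0 0 1]
T3·…·T1 = [1 5/26 -6/13 0; 0 5/13 -12/13 0; 0 -12/13 -5/13 0; 0 0 0 1]
T4·…·T1 = [-2 -5/13 12/13 0; 0 5/26 -6/13 0; 0 24/13 10/13 0; 0 0 0 1]
T5·…·T1 = [-8/5 -92/65 18/65 0; 0 5/26 -6/13 0; -6/5 81/65 76/65 0; 0 0 0 1]
T6·…·T1 = [-12/5 -138/65 27/65 0; 0 -5/26 6/13 0; 18/5 -243/65 -228/65 0; 0 0 0 1]
det M = -9; M⁻¹ = [-4/15 1 1/10 0; -12/65 -10/13 -8/65 0; -1/13 24/13 -2/39 0; 0 0 0 1]
M⁻¹ · (-1667/325, -31/65, -1812/325)ᵀ = (1/3, 2, -1/5)ᵀ

p = (1/3, 2, -1/5)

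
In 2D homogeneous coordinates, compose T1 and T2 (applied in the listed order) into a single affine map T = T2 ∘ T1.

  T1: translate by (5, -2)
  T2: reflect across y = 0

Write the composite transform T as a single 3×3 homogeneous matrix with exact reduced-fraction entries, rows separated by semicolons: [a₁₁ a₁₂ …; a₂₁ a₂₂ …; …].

T = [1 0 5; 0 -1 2; 0 0 1]

T1 = [1 0 5; 0 1 -2; 0 0 1]
T2·T1 = [1 0 5; 0 -1 2; 0 0 1]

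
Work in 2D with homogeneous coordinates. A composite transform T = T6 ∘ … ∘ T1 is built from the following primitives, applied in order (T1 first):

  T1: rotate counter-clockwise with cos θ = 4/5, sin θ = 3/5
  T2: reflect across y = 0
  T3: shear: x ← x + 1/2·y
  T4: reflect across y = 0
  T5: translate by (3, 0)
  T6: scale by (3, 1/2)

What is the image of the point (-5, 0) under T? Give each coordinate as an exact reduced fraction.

T(p) = (3/2, -3/2)

T1 rotate counter-clockwise with cos θ = 4/5, sin θ = 3/5: (-5, 0) → (-4, -3)
T2 reflect across y = 0: (-4, -3) → (-4, 3)
T3 shear: x ← x + 1/2·y: (-4, 3) → (-5/2, 3)
T4 reflect across y = 0: (-5/2, 3) → (-5/2, -3)
T5 translate by (3, 0): (-5/2, -3) → (1/2, -3)
T6 scale by (3, 1/2): (1/2, -3) → (3/2, -3/2)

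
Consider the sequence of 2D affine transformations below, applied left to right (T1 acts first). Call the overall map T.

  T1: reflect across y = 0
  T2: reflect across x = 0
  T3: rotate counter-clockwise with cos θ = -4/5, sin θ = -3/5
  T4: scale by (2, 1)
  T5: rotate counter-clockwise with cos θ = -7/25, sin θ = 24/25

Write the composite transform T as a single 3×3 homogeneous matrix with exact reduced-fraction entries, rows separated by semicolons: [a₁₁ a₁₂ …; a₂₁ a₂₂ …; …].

T1 = [1 0 0; 0 -1 0; 0 0 1]
T2·T1 = [-1 0 0; 0 -1 0; 0 0 1]
T3·…·T1 = [4/5 -3/5 0; 3/5 4/5 0; 0 0 1]
T4·…·T1 = [8/5 -6/5 0; 3/5 4/5 0; 0 0 1]
T5·…·T1 = [-128/125 -54/125 0; 171/125 -172/125 0; 0 0 1]

T = [-128/125 -54/125 0; 171/125 -172/125 0; 0 0 1]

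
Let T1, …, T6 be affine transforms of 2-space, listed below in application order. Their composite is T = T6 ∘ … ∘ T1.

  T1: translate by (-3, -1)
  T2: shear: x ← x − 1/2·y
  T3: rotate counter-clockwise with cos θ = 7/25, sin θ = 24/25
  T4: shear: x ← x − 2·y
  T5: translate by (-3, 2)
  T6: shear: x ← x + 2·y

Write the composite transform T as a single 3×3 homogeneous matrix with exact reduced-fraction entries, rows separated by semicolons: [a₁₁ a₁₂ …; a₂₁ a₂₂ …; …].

T1 = [1 0 -3; 0 1 -1; 0 0 1]
T2·T1 = [1 -1/2 -5/2; 0 1 -1; 0 0 1]
T3·…·T1 = [7/25 -11/10 13/50; 24/25 -1/5 -67/25; 0 0 1]
T4·…·T1 = [-41/25 -7/10 281/50; 24/25 -1/5 -67/25; 0 0 1]
T5·…·T1 = [-41/25 -7/10 131/50; 24/25 -1/5 -17/25; 0 0 1]
T6·…·T1 = [7/25 -11/10 63/50; 24/25 -1/5 -17/25; 0 0 1]

T = [7/25 -11/10 63/50; 24/25 -1/5 -17/25; 0 0 1]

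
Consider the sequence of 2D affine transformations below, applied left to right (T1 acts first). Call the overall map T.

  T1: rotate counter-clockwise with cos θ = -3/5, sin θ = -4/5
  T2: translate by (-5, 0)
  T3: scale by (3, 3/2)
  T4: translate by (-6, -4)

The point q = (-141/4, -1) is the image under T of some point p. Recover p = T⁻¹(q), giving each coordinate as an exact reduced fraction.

p = (5/4, -5)

T1 = [-3/5 4/5 0; -4/5 -3/5 0; 0 0 1]
T2·T1 = [-3/5 4/5 -5; -4/5 -3/5 0; 0 0 1]
T3·…·T1 = [-9/5 12/5 -15; -6/5 -9/10 0; 0 0 1]
T4·…·T1 = [-9/5 12/5 -21; -6/5 -9/10 -4; 0 0 1]
det M = 9/2; M⁻¹ = [-1/5 -8/15 -19/3; 4/15 -2/5 4; 0 0 1]
M⁻¹ · (-141/4, -1)ᵀ = (5/4, -5)ᵀ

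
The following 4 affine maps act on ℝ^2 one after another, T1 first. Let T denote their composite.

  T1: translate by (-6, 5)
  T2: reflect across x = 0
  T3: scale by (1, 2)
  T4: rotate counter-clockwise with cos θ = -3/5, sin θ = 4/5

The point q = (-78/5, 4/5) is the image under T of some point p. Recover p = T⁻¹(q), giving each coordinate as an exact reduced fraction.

p = (-4, 1)

T1 = [1 0 -6; 0 1 5; 0 0 1]
T2·T1 = [-1 0 6; 0 1 5; 0 0 1]
T3·…·T1 = [-1 0 6; 0 2 10; 0 0 1]
T4·…·T1 = [3/5 -8/5 -58/5; -4/5 -6/5 -6/5; 0 0 1]
det M = -2; M⁻¹ = [3/5 -4/5 6; -2/5 -3/10 -5; 0 0 1]
M⁻¹ · (-78/5, 4/5)ᵀ = (-4, 1)ᵀ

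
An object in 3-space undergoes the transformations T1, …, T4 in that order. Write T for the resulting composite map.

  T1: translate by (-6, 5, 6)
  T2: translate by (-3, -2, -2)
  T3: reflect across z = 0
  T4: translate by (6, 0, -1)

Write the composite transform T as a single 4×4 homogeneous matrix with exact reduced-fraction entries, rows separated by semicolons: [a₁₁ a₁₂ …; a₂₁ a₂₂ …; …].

T = [1 0 0 -3; 0 1 0 3; 0 0 -1 -5; 0 0 0 1]

T1 = [1 0 0 -6; 0 1 0 5; 0 0 1 6; 0 0 0 1]
T2·T1 = [1 0 0 -9; 0 1 0 3; 0 0 1 4; 0 0 0 1]
T3·…·T1 = [1 0 0 -9; 0 1 0 3; 0 0 -1 -4; 0 0 0 1]
T4·…·T1 = [1 0 0 -3; 0 1 0 3; 0 0 -1 -5; 0 0 0 1]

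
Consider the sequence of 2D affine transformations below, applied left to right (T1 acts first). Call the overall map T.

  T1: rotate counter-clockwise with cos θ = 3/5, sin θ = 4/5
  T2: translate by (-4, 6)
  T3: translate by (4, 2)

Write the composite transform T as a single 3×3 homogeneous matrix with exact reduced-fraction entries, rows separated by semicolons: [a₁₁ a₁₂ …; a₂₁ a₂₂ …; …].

T1 = [3/5 -4/5 0; 4/5 3/5 0; 0 0 1]
T2·T1 = [3/5 -4/5 -4; 4/5 3/5 6; 0 0 1]
T3·…·T1 = [3/5 -4/5 0; 4/5 3/5 8; 0 0 1]

T = [3/5 -4/5 0; 4/5 3/5 8; 0 0 1]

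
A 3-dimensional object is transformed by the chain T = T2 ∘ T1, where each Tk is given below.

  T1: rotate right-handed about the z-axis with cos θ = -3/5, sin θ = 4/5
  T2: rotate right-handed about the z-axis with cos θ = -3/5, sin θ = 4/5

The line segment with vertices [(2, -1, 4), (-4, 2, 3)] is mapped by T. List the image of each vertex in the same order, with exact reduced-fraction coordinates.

image vertices: (-38/25, -41/25, 4), (76/25, 82/25, 3)

T1 rotate right-handed about the z-axis with cos θ = -3/5, sin θ = 4/5: (2, -1, 4) → (-2/5, 11/5, 4); (-4, 2, 3) → (4/5, -22/5, 3)
T2 rotate right-handed about the z-axis with cos θ = -3/5, sin θ = 4/5: (-2/5, 11/5, 4) → (-38/25, -41/25, 4); (4/5, -22/5, 3) → (76/25, 82/25, 3)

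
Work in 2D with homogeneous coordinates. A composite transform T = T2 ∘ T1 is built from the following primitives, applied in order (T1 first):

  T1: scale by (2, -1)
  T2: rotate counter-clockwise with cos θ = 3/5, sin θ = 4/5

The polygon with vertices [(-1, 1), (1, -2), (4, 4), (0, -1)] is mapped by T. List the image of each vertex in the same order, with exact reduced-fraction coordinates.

image vertices: (-2/5, -11/5), (-2/5, 14/5), (8, 4), (-4/5, 3/5)

T1 scale by (2, -1): (-1, 1) → (-2, -1); (1, -2) → (2, 2); (4, 4) → (8, -4); (0, -1) → (0, 1)
T2 rotate counter-clockwise with cos θ = 3/5, sin θ = 4/5: (-2, -1) → (-2/5, -11/5); (2, 2) → (-2/5, 14/5); (8, -4) → (8, 4); (0, 1) → (-4/5, 3/5)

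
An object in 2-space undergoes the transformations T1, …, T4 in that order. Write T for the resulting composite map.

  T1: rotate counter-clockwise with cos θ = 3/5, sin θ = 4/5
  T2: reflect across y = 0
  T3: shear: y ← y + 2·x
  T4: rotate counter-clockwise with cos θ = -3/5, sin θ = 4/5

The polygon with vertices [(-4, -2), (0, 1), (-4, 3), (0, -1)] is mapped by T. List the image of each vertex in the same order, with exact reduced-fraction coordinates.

T1 rotate counter-clockwise with cos θ = 3/5, sin θ = 4/5: (-4, -2) → (-4/5, -22/5); (0, 1) → (-4/5, 3/5); (-4, 3) → (-24/5, -7/5); (0, -1) → (4/5, -3/5)
T2 reflect across y = 0: (-4/5, -22/5) → (-4/5, 22/5); (-4/5, 3/5) → (-4/5, -3/5); (-24/5, -7/5) → (-24/5, 7/5); (4/5, -3/5) → (4/5, 3/5)
T3 shear: y ← y + 2·x: (-4/5, 22/5) → (-4/5, 14/5); (-4/5, -3/5) → (-4/5, -11/5); (-24/5, 7/5) → (-24/5, -41/5); (4/5, 3/5) → (4/5, 11/5)
T4 rotate counter-clockwise with cos θ = -3/5, sin θ = 4/5: (-4/5, 14/5) → (-44/25, -58/25); (-4/5, -11/5) → (56/25, 17/25); (-24/5, -41/5) → (236/25, 27/25); (4/5, 11/5) → (-56/25, -17/25)

image vertices: (-44/25, -58/25), (56/25, 17/25), (236/25, 27/25), (-56/25, -17/25)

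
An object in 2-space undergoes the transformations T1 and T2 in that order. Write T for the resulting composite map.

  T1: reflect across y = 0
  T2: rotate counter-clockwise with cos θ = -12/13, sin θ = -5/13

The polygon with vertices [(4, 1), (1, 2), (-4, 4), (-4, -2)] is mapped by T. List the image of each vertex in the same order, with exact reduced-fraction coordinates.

T1 reflect across y = 0: (4, 1) → (4, -1); (1, 2) → (1, -2); (-4, 4) → (-4, -4); (-4, -2) → (-4, 2)
T2 rotate counter-clockwise with cos θ = -12/13, sin θ = -5/13: (4, -1) → (-53/13, -8/13); (1, -2) → (-22/13, 19/13); (-4, -4) → (28/13, 68/13); (-4, 2) → (58/13, -4/13)

image vertices: (-53/13, -8/13), (-22/13, 19/13), (28/13, 68/13), (58/13, -4/13)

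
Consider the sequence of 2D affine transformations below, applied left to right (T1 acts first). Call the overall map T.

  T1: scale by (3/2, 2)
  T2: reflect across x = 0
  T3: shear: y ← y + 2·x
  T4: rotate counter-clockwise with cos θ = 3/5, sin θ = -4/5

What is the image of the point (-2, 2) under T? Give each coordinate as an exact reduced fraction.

T1 scale by (3/2, 2): (-2, 2) → (-3, 4)
T2 reflect across x = 0: (-3, 4) → (3, 4)
T3 shear: y ← y + 2·x: (3, 4) → (3, 10)
T4 rotate counter-clockwise with cos θ = 3/5, sin θ = -4/5: (3, 10) → (49/5, 18/5)

T(p) = (49/5, 18/5)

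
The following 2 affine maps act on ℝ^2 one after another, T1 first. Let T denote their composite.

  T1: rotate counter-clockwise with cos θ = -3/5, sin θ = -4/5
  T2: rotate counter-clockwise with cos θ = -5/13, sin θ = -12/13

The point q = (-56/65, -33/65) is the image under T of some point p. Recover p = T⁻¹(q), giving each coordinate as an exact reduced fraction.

p = (0, 1)

T1 = [-3/5 4/5 0; -4/5 -3/5 0; 0 0 1]
T2·T1 = [-33/65 -56/65 0; 56/65 -33/65 0; 0 0 1]
det M = 1; M⁻¹ = [-33/65 56/65 0; -56/65 -33/65 0; 0 0 1]
M⁻¹ · (-56/65, -33/65)ᵀ = (0, 1)ᵀ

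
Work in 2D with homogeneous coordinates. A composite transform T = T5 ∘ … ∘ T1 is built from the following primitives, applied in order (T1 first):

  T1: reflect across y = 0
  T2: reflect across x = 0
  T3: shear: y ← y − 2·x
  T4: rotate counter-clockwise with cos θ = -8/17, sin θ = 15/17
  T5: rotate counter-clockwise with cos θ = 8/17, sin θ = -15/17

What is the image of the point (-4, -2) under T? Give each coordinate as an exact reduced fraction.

T1 reflect across y = 0: (-4, -2) → (-4, 2)
T2 reflect across x = 0: (-4, 2) → (4, 2)
T3 shear: y ← y − 2·x: (4, 2) → (4, -6)
T4 rotate counter-clockwise with cos θ = -8/17, sin θ = 15/17: (4, -6) → (58/17, 108/17)
T5 rotate counter-clockwise with cos θ = 8/17, sin θ = -15/17: (58/17, 108/17) → (2084/289, -6/289)

T(p) = (2084/289, -6/289)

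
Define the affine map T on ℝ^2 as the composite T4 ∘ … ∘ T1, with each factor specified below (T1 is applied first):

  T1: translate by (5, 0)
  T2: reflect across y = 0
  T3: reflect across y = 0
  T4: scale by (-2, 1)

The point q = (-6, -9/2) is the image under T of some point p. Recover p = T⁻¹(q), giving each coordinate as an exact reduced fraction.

p = (-2, -9/2)

T1 = [1 0 5; 0 1 0; 0 0 1]
T2·T1 = [1 0 5; 0 -1 0; 0 0 1]
T3·…·T1 = [1 0 5; 0 1 0; 0 0 1]
T4·…·T1 = [-2 0 -10; 0 1 0; 0 0 1]
det M = -2; M⁻¹ = [-1/2 0 -5; 0 1 0; 0 0 1]
M⁻¹ · (-6, -9/2)ᵀ = (-2, -9/2)ᵀ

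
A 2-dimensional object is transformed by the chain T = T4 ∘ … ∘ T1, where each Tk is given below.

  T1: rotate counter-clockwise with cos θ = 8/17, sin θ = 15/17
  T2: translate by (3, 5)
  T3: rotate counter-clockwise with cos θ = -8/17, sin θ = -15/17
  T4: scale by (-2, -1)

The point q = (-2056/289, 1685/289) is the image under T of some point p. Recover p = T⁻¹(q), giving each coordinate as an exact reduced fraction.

T1 = [8/17 -15/17 0; 15/17 8/17 0; 0 0 1]
T2·T1 = [8/17 -15/17 3; 15/17 8/17 5; 0 0 1]
T3·…·T1 = [161/289 240/289 3; -240/289 161/289 -5; 0 0 1]
T4·…·T1 = [-322/289 -480/289 -6; 240/289 -161/289 5; 0 0 1]
det M = 2; M⁻¹ = [-161/578 240/289 -99/17; -120/289 -161/289 5/17; 0 0 1]
M⁻¹ · (-2056/289, 1685/289)ᵀ = (1, 0)ᵀ

p = (1, 0)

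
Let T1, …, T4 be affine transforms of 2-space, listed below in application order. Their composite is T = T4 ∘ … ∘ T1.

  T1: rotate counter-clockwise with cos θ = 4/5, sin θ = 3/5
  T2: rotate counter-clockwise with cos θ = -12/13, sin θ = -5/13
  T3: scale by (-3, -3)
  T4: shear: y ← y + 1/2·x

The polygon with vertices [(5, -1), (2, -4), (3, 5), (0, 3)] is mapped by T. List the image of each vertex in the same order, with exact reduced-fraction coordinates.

image vertices: (51/5, 33/2), (174/13, 75/13), (-543/65, 291/26), (-504/65, 9/13)

T1 rotate counter-clockwise with cos θ = 4/5, sin θ = 3/5: (5, -1) → (23/5, 11/5); (2, -4) → (4, -2); (3, 5) → (-3/5, 29/5); (0, 3) → (-9/5, 12/5)
T2 rotate counter-clockwise with cos θ = -12/13, sin θ = -5/13: (23/5, 11/5) → (-17/5, -19/5); (4, -2) → (-58/13, 4/13); (-3/5, 29/5) → (181/65, -333/65); (-9/5, 12/5) → (168/65, -99/65)
T3 scale by (-3, -3): (-17/5, -19/5) → (51/5, 57/5); (-58/13, 4/13) → (174/13, -12/13); (181/65, -333/65) → (-543/65, 999/65); (168/65, -99/65) → (-504/65, 297/65)
T4 shear: y ← y + 1/2·x: (51/5, 57/5) → (51/5, 33/2); (174/13, -12/13) → (174/13, 75/13); (-543/65, 999/65) → (-543/65, 291/26); (-504/65, 297/65) → (-504/65, 9/13)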